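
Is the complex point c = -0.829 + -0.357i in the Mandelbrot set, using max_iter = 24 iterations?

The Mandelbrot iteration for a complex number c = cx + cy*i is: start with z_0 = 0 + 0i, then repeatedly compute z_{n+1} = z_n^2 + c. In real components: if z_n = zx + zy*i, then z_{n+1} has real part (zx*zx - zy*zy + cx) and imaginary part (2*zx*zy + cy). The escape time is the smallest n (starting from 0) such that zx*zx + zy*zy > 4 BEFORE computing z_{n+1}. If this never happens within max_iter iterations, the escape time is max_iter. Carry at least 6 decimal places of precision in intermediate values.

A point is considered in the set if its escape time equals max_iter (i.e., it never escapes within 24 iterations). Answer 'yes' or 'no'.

z_0 = 0 + 0i, c = -0.8290 + -0.3570i
Iter 1: z = -0.8290 + -0.3570i, |z|^2 = 0.8147
Iter 2: z = -0.2692 + 0.2349i, |z|^2 = 0.1277
Iter 3: z = -0.8117 + -0.4835i, |z|^2 = 0.8926
Iter 4: z = -0.4039 + 0.4279i, |z|^2 = 0.3462
Iter 5: z = -0.8490 + -0.7026i, |z|^2 = 1.2144
Iter 6: z = -0.6019 + 0.8360i, |z|^2 = 1.0613
Iter 7: z = -1.1656 + -1.3635i, |z|^2 = 3.2176
Iter 8: z = -1.3295 + 2.8215i, |z|^2 = 9.7282
Escaped at iteration 8

Answer: no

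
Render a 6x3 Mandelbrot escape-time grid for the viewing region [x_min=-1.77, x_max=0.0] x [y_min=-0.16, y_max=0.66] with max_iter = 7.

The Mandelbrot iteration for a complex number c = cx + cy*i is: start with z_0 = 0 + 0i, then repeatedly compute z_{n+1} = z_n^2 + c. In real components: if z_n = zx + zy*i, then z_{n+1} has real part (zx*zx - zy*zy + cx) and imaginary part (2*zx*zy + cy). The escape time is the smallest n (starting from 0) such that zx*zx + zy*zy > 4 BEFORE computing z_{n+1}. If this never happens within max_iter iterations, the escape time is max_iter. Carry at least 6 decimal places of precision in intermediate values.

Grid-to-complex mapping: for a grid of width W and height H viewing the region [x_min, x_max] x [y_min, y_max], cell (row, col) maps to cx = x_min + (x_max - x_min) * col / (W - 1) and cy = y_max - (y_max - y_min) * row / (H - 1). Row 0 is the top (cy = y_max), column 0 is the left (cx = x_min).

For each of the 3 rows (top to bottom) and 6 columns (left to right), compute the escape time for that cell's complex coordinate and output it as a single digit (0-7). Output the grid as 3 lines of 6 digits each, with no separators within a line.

Answer: 334577
457777
477777

Derivation:
(row=0, col=0): c = -1.7700 + 0.6600i → escape time 3
(row=0, col=1): c = -1.4160 + 0.6600i → escape time 3
(row=0, col=2): c = -1.0620 + 0.6600i → escape time 4
(row=0, col=3): c = -0.7080 + 0.6600i → escape time 5
(row=0, col=4): c = -0.3540 + 0.6600i → escape time 7
(row=0, col=5): c = 0.0000 + 0.6600i → escape time 7
(row=1, col=0): c = -1.7700 + 0.2500i → escape time 4
(row=1, col=1): c = -1.4160 + 0.2500i → escape time 5
(row=1, col=2): c = -1.0620 + 0.2500i → escape time 7
(row=1, col=3): c = -0.7080 + 0.2500i → escape time 7
(row=1, col=4): c = -0.3540 + 0.2500i → escape time 7
(row=1, col=5): c = 0.0000 + 0.2500i → escape time 7
(row=2, col=0): c = -1.7700 + -0.1600i → escape time 4
(row=2, col=1): c = -1.4160 + -0.1600i → escape time 7
(row=2, col=2): c = -1.0620 + -0.1600i → escape time 7
(row=2, col=3): c = -0.7080 + -0.1600i → escape time 7
(row=2, col=4): c = -0.3540 + -0.1600i → escape time 7
(row=2, col=5): c = 0.0000 + -0.1600i → escape time 7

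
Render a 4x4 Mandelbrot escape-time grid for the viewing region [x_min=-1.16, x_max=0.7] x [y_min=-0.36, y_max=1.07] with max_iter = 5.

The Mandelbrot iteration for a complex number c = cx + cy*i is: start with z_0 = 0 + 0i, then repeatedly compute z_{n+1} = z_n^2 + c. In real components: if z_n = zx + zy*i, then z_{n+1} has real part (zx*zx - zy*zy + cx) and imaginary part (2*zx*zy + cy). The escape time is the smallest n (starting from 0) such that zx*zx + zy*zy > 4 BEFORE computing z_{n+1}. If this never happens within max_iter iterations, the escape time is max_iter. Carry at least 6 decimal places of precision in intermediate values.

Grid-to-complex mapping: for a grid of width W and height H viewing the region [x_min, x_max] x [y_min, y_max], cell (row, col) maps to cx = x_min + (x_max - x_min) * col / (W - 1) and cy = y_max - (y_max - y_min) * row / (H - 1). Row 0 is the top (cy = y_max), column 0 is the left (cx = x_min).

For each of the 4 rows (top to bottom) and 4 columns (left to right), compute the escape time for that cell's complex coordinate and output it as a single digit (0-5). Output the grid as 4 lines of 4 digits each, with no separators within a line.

Answer: 3442
4553
5553
5553

Derivation:
(row=0, col=0): c = -1.1600 + 1.0700i → escape time 3
(row=0, col=1): c = -0.5400 + 1.0700i → escape time 4
(row=0, col=2): c = 0.0800 + 1.0700i → escape time 4
(row=0, col=3): c = 0.7000 + 1.0700i → escape time 2
(row=1, col=0): c = -1.1600 + 0.5933i → escape time 4
(row=1, col=1): c = -0.5400 + 0.5933i → escape time 5
(row=1, col=2): c = 0.0800 + 0.5933i → escape time 5
(row=1, col=3): c = 0.7000 + 0.5933i → escape time 3
(row=2, col=0): c = -1.1600 + 0.1167i → escape time 5
(row=2, col=1): c = -0.5400 + 0.1167i → escape time 5
(row=2, col=2): c = 0.0800 + 0.1167i → escape time 5
(row=2, col=3): c = 0.7000 + 0.1167i → escape time 3
(row=3, col=0): c = -1.1600 + -0.3600i → escape time 5
(row=3, col=1): c = -0.5400 + -0.3600i → escape time 5
(row=3, col=2): c = 0.0800 + -0.3600i → escape time 5
(row=3, col=3): c = 0.7000 + -0.3600i → escape time 3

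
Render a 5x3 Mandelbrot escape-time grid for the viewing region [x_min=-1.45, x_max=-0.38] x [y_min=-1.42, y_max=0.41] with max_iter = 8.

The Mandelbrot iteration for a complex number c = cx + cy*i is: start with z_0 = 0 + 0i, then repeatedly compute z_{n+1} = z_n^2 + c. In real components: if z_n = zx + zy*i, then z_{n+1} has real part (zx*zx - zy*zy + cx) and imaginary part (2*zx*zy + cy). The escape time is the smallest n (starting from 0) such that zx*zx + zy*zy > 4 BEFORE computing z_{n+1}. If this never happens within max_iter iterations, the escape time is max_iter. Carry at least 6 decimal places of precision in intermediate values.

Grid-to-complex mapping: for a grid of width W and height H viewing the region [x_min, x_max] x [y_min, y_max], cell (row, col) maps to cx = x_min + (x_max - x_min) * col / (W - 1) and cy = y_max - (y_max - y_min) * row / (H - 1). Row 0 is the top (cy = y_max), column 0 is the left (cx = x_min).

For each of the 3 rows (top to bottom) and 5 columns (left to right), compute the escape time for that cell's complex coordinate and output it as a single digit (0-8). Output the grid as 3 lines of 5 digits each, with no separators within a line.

(row=0, col=0): c = -1.4500 + 0.4100i → escape time 4
(row=0, col=1): c = -1.1825 + 0.4100i → escape time 6
(row=0, col=2): c = -0.9150 + 0.4100i → escape time 7
(row=0, col=3): c = -0.6475 + 0.4100i → escape time 8
(row=0, col=4): c = -0.3800 + 0.4100i → escape time 8
(row=1, col=0): c = -1.4500 + -0.5050i → escape time 3
(row=1, col=1): c = -1.1825 + -0.5050i → escape time 5
(row=1, col=2): c = -0.9150 + -0.5050i → escape time 5
(row=1, col=3): c = -0.6475 + -0.5050i → escape time 8
(row=1, col=4): c = -0.3800 + -0.5050i → escape time 8
(row=2, col=0): c = -1.4500 + -1.4200i → escape time 1
(row=2, col=1): c = -1.1825 + -1.4200i → escape time 2
(row=2, col=2): c = -0.9150 + -1.4200i → escape time 2
(row=2, col=3): c = -0.6475 + -1.4200i → escape time 2
(row=2, col=4): c = -0.3800 + -1.4200i → escape time 2

Answer: 46788
35588
12222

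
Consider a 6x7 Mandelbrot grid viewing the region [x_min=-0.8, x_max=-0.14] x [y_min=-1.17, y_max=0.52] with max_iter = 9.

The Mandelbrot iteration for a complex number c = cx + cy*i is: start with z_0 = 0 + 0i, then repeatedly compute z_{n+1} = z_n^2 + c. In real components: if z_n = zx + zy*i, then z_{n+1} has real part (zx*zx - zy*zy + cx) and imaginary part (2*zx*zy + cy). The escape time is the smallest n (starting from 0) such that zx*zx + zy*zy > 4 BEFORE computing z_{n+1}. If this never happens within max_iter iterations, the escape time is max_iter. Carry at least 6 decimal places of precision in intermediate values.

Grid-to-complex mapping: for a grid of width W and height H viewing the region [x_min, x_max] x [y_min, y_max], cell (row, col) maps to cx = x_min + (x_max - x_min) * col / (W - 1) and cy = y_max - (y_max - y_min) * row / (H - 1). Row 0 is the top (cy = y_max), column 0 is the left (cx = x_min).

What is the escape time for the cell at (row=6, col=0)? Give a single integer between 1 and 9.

Answer: 3

Derivation:
z_0 = 0 + 0i, c = -0.8000 + -1.1700i
Iter 1: z = -0.8000 + -1.1700i, |z|^2 = 2.0089
Iter 2: z = -1.5289 + 0.7020i, |z|^2 = 2.8303
Iter 3: z = 1.0447 + -3.3166i, |z|^2 = 12.0911
Escaped at iteration 3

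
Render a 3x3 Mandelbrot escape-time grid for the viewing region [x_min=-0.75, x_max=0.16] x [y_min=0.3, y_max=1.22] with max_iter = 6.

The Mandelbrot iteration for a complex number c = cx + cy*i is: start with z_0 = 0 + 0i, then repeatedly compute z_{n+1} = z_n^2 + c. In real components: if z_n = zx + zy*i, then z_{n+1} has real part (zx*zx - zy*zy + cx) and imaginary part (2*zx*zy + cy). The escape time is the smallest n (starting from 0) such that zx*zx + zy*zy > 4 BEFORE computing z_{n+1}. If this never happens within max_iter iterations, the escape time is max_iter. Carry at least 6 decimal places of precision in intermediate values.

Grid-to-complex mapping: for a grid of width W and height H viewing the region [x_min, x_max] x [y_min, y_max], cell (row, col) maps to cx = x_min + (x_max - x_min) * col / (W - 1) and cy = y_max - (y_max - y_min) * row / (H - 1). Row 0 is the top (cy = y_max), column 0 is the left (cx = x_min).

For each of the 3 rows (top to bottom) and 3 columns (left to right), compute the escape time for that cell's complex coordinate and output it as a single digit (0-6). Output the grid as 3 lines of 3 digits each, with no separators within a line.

Answer: 332
466
666

Derivation:
(row=0, col=0): c = -0.7500 + 1.2200i → escape time 3
(row=0, col=1): c = -0.2950 + 1.2200i → escape time 3
(row=0, col=2): c = 0.1600 + 1.2200i → escape time 2
(row=1, col=0): c = -0.7500 + 0.7600i → escape time 4
(row=1, col=1): c = -0.2950 + 0.7600i → escape time 6
(row=1, col=2): c = 0.1600 + 0.7600i → escape time 6
(row=2, col=0): c = -0.7500 + 0.3000i → escape time 6
(row=2, col=1): c = -0.2950 + 0.3000i → escape time 6
(row=2, col=2): c = 0.1600 + 0.3000i → escape time 6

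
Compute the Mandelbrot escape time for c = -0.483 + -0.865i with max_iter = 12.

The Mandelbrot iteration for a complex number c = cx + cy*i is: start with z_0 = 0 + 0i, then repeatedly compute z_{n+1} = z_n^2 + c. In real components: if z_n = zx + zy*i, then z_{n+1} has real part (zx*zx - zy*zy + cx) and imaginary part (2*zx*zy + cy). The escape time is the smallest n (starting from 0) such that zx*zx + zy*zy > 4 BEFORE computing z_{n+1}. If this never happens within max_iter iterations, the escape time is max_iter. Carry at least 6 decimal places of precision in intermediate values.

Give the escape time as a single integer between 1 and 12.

z_0 = 0 + 0i, c = -0.4830 + -0.8650i
Iter 1: z = -0.4830 + -0.8650i, |z|^2 = 0.9815
Iter 2: z = -0.9979 + -0.0294i, |z|^2 = 0.9967
Iter 3: z = 0.5120 + -0.8063i, |z|^2 = 0.9123
Iter 4: z = -0.8710 + -1.6907i, |z|^2 = 3.6170
Iter 5: z = -2.5828 + 2.0800i, |z|^2 = 10.9973
Escaped at iteration 5

Answer: 5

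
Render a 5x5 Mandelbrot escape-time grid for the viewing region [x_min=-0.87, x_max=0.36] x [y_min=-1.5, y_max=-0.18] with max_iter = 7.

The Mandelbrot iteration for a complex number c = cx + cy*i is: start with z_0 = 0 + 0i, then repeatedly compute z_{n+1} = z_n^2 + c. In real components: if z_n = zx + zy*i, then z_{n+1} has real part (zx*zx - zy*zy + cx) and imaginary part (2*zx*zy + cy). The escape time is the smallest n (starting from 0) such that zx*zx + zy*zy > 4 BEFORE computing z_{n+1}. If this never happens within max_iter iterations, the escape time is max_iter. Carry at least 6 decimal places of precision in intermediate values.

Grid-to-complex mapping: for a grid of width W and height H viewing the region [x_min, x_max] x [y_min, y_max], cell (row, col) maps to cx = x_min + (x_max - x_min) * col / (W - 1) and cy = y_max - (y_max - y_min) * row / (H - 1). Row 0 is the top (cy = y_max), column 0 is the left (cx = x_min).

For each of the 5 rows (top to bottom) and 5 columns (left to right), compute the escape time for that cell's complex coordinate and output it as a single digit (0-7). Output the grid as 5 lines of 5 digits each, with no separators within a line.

(row=0, col=0): c = -0.8700 + -0.1800i → escape time 7
(row=0, col=1): c = -0.5625 + -0.1800i → escape time 7
(row=0, col=2): c = -0.2550 + -0.1800i → escape time 7
(row=0, col=3): c = 0.0525 + -0.1800i → escape time 7
(row=0, col=4): c = 0.3600 + -0.1800i → escape time 7
(row=1, col=0): c = -0.8700 + -0.5100i → escape time 5
(row=1, col=1): c = -0.5625 + -0.5100i → escape time 7
(row=1, col=2): c = -0.2550 + -0.5100i → escape time 7
(row=1, col=3): c = 0.0525 + -0.5100i → escape time 7
(row=1, col=4): c = 0.3600 + -0.5100i → escape time 7
(row=2, col=0): c = -0.8700 + -0.8400i → escape time 4
(row=2, col=1): c = -0.5625 + -0.8400i → escape time 4
(row=2, col=2): c = -0.2550 + -0.8400i → escape time 7
(row=2, col=3): c = 0.0525 + -0.8400i → escape time 7
(row=2, col=4): c = 0.3600 + -0.8400i → escape time 4
(row=3, col=0): c = -0.8700 + -1.1700i → escape time 3
(row=3, col=1): c = -0.5625 + -1.1700i → escape time 3
(row=3, col=2): c = -0.2550 + -1.1700i → escape time 4
(row=3, col=3): c = 0.0525 + -1.1700i → escape time 3
(row=3, col=4): c = 0.3600 + -1.1700i → escape time 2
(row=4, col=0): c = -0.8700 + -1.5000i → escape time 2
(row=4, col=1): c = -0.5625 + -1.5000i → escape time 2
(row=4, col=2): c = -0.2550 + -1.5000i → escape time 2
(row=4, col=3): c = 0.0525 + -1.5000i → escape time 2
(row=4, col=4): c = 0.3600 + -1.5000i → escape time 2

Answer: 77777
57777
44774
33432
22222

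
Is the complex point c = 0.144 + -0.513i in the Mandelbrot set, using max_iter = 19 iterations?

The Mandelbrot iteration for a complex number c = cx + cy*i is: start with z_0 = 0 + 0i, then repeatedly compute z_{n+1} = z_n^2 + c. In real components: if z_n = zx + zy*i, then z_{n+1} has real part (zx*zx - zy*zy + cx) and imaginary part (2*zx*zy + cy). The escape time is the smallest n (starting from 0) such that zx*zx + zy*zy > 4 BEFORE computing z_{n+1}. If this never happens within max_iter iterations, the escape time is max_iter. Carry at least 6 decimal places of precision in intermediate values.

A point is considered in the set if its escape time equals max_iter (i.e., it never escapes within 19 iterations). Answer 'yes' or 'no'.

z_0 = 0 + 0i, c = 0.1440 + -0.5130i
Iter 1: z = 0.1440 + -0.5130i, |z|^2 = 0.2839
Iter 2: z = -0.0984 + -0.6607i, |z|^2 = 0.4463
Iter 3: z = -0.2829 + -0.3829i, |z|^2 = 0.2267
Iter 4: z = 0.0774 + -0.2963i, |z|^2 = 0.0938
Iter 5: z = 0.0622 + -0.5589i, |z|^2 = 0.3162
Iter 6: z = -0.1645 + -0.5825i, |z|^2 = 0.3663
Iter 7: z = -0.1682 + -0.3214i, |z|^2 = 0.1316
Iter 8: z = 0.0690 + -0.4049i, |z|^2 = 0.1687
Iter 9: z = -0.0151 + -0.5689i, |z|^2 = 0.3239
Iter 10: z = -0.1794 + -0.4958i, |z|^2 = 0.2780
Iter 11: z = -0.0696 + -0.3351i, |z|^2 = 0.1172
Iter 12: z = 0.0365 + -0.4664i, |z|^2 = 0.2188
Iter 13: z = -0.0721 + -0.5471i, |z|^2 = 0.3045
Iter 14: z = -0.1501 + -0.4341i, |z|^2 = 0.2109
Iter 15: z = -0.0219 + -0.3827i, |z|^2 = 0.1469
Iter 16: z = -0.0020 + -0.4963i, |z|^2 = 0.2463
Iter 17: z = -0.1023 + -0.5110i, |z|^2 = 0.2716
Iter 18: z = -0.1067 + -0.4085i, |z|^2 = 0.1782
Did not escape in 19 iterations → in set

Answer: yes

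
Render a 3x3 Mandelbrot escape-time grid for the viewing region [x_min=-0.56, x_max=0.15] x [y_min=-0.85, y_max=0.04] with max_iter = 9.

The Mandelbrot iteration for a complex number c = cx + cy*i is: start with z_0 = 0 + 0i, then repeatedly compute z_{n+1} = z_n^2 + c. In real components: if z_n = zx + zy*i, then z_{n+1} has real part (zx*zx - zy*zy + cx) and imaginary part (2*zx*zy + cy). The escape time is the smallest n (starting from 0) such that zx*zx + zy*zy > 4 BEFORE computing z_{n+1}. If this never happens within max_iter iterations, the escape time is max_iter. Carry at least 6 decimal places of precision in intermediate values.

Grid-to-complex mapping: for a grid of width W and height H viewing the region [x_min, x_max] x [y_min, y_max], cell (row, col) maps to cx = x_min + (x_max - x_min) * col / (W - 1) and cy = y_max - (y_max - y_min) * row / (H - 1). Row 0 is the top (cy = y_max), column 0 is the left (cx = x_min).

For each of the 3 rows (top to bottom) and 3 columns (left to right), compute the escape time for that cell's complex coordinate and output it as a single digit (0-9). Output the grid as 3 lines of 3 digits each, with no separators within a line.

(row=0, col=0): c = -0.5600 + 0.0400i → escape time 9
(row=0, col=1): c = -0.2050 + 0.0400i → escape time 9
(row=0, col=2): c = 0.1500 + 0.0400i → escape time 9
(row=1, col=0): c = -0.5600 + -0.4050i → escape time 9
(row=1, col=1): c = -0.2050 + -0.4050i → escape time 9
(row=1, col=2): c = 0.1500 + -0.4050i → escape time 9
(row=2, col=0): c = -0.5600 + -0.8500i → escape time 4
(row=2, col=1): c = -0.2050 + -0.8500i → escape time 9
(row=2, col=2): c = 0.1500 + -0.8500i → escape time 5

Answer: 999
999
495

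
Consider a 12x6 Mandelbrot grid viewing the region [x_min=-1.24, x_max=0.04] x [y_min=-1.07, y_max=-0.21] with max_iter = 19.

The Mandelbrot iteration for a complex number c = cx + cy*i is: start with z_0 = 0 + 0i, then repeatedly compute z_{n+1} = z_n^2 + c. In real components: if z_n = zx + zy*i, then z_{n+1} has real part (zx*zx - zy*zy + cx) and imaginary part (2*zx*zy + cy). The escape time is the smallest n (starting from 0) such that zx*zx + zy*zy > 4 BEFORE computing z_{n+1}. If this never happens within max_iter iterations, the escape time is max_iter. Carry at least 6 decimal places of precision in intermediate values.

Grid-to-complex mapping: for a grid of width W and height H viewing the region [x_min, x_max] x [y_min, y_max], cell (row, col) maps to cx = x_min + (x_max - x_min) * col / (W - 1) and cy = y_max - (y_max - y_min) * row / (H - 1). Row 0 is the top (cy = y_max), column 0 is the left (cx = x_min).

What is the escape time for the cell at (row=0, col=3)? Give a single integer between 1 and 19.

z_0 = 0 + 0i, c = -0.8909 + -0.2100i
Iter 1: z = -0.8909 + -0.2100i, |z|^2 = 0.8378
Iter 2: z = -0.1413 + 0.1642i, |z|^2 = 0.0469
Iter 3: z = -0.8979 + -0.2564i, |z|^2 = 0.8720
Iter 4: z = -0.1504 + 0.2504i, |z|^2 = 0.0853
Iter 5: z = -0.9310 + -0.2853i, |z|^2 = 0.9482
Iter 6: z = -0.1056 + 0.3213i, |z|^2 = 0.1144
Iter 7: z = -0.9830 + -0.2778i, |z|^2 = 1.0435
Iter 8: z = -0.0018 + 0.3362i, |z|^2 = 0.1131
Iter 9: z = -1.0040 + -0.2112i, |z|^2 = 1.0525
Iter 10: z = 0.0724 + 0.2141i, |z|^2 = 0.0511
Iter 11: z = -0.9315 + -0.1790i, |z|^2 = 0.8997
Iter 12: z = -0.0552 + 0.1235i, |z|^2 = 0.0183
Iter 13: z = -0.9031 + -0.2236i, |z|^2 = 0.8656
Iter 14: z = -0.1253 + 0.1939i, |z|^2 = 0.0533
Iter 15: z = -0.9128 + -0.2586i, |z|^2 = 0.9001
Iter 16: z = -0.1246 + 0.2621i, |z|^2 = 0.0842
Iter 17: z = -0.9441 + -0.2753i, |z|^2 = 0.9671
Iter 18: z = -0.0754 + 0.3098i, |z|^2 = 0.1017

Answer: 19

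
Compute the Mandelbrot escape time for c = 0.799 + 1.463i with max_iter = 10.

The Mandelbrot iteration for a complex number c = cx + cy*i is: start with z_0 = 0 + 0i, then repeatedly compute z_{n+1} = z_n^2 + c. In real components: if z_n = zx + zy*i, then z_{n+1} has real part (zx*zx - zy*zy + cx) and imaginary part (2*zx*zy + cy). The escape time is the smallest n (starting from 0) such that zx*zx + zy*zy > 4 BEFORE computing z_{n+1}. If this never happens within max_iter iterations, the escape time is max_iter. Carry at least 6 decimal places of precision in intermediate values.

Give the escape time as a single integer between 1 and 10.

Answer: 2

Derivation:
z_0 = 0 + 0i, c = 0.7990 + 1.4630i
Iter 1: z = 0.7990 + 1.4630i, |z|^2 = 2.7788
Iter 2: z = -0.7030 + 3.8009i, |z|^2 = 14.9408
Escaped at iteration 2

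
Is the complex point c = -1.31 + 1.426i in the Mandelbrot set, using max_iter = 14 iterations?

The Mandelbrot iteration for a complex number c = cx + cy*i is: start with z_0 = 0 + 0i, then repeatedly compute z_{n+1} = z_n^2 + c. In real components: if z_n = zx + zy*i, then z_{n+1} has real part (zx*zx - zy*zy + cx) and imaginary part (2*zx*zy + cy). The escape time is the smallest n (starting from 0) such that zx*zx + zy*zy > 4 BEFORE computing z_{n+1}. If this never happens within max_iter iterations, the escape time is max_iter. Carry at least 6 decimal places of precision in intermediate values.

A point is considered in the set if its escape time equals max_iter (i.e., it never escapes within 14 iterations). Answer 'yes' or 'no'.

Answer: no

Derivation:
z_0 = 0 + 0i, c = -1.3100 + 1.4260i
Iter 1: z = -1.3100 + 1.4260i, |z|^2 = 3.7496
Iter 2: z = -1.6274 + -2.3101i, |z|^2 = 7.9850
Escaped at iteration 2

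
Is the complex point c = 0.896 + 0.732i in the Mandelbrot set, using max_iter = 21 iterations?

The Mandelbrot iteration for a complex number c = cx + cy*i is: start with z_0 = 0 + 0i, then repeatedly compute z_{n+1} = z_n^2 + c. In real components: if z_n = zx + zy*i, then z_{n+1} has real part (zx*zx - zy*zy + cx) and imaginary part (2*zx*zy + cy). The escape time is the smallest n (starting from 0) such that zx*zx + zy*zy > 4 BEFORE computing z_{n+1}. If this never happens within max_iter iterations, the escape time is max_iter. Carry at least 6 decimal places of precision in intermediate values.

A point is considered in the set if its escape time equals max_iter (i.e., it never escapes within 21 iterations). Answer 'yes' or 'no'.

Answer: no

Derivation:
z_0 = 0 + 0i, c = 0.8960 + 0.7320i
Iter 1: z = 0.8960 + 0.7320i, |z|^2 = 1.3386
Iter 2: z = 1.1630 + 2.0437i, |z|^2 = 5.5294
Escaped at iteration 2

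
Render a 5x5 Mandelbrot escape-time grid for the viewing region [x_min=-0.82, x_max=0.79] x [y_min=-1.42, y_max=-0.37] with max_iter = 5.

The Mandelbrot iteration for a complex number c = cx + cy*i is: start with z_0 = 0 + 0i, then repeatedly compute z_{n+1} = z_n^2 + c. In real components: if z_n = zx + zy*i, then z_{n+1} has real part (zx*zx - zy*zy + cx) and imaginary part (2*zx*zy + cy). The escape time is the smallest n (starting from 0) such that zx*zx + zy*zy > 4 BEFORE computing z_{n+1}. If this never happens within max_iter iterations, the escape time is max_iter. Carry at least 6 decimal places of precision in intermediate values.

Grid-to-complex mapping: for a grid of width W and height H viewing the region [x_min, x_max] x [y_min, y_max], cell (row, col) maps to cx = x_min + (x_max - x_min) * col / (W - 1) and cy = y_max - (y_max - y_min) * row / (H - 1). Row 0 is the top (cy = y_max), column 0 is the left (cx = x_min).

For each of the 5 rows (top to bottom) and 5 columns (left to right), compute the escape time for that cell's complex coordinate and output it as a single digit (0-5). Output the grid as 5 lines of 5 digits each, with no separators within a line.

(row=0, col=0): c = -0.8200 + -0.3700i → escape time 5
(row=0, col=1): c = -0.4175 + -0.3700i → escape time 5
(row=0, col=2): c = -0.0150 + -0.3700i → escape time 5
(row=0, col=3): c = 0.3875 + -0.3700i → escape time 5
(row=0, col=4): c = 0.7900 + -0.3700i → escape time 3
(row=1, col=0): c = -0.8200 + -0.6325i → escape time 5
(row=1, col=1): c = -0.4175 + -0.6325i → escape time 5
(row=1, col=2): c = -0.0150 + -0.6325i → escape time 5
(row=1, col=3): c = 0.3875 + -0.6325i → escape time 5
(row=1, col=4): c = 0.7900 + -0.6325i → escape time 3
(row=2, col=0): c = -0.8200 + -0.8950i → escape time 4
(row=2, col=1): c = -0.4175 + -0.8950i → escape time 5
(row=2, col=2): c = -0.0150 + -0.8950i → escape time 5
(row=2, col=3): c = 0.3875 + -0.8950i → escape time 3
(row=2, col=4): c = 0.7900 + -0.8950i → escape time 2
(row=3, col=0): c = -0.8200 + -1.1575i → escape time 3
(row=3, col=1): c = -0.4175 + -1.1575i → escape time 3
(row=3, col=2): c = -0.0150 + -1.1575i → escape time 4
(row=3, col=3): c = 0.3875 + -1.1575i → escape time 2
(row=3, col=4): c = 0.7900 + -1.1575i → escape time 2
(row=4, col=0): c = -0.8200 + -1.4200i → escape time 2
(row=4, col=1): c = -0.4175 + -1.4200i → escape time 2
(row=4, col=2): c = -0.0150 + -1.4200i → escape time 2
(row=4, col=3): c = 0.3875 + -1.4200i → escape time 2
(row=4, col=4): c = 0.7900 + -1.4200i → escape time 2

Answer: 55553
55553
45532
33422
22222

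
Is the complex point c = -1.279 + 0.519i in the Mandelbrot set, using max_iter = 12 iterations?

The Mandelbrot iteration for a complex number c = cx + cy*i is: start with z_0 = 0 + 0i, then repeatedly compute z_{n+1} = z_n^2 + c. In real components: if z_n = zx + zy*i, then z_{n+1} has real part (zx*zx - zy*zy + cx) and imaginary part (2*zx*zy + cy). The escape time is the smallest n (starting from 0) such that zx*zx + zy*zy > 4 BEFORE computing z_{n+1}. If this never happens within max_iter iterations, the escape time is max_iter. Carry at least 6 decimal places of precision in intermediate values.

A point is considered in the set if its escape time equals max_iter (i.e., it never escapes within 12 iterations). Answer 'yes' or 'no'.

Answer: no

Derivation:
z_0 = 0 + 0i, c = -1.2790 + 0.5190i
Iter 1: z = -1.2790 + 0.5190i, |z|^2 = 1.9052
Iter 2: z = 0.0875 + -0.8086i, |z|^2 = 0.6615
Iter 3: z = -1.9252 + 0.3775i, |z|^2 = 3.8489
Iter 4: z = 2.2848 + -0.9346i, |z|^2 = 6.0939
Escaped at iteration 4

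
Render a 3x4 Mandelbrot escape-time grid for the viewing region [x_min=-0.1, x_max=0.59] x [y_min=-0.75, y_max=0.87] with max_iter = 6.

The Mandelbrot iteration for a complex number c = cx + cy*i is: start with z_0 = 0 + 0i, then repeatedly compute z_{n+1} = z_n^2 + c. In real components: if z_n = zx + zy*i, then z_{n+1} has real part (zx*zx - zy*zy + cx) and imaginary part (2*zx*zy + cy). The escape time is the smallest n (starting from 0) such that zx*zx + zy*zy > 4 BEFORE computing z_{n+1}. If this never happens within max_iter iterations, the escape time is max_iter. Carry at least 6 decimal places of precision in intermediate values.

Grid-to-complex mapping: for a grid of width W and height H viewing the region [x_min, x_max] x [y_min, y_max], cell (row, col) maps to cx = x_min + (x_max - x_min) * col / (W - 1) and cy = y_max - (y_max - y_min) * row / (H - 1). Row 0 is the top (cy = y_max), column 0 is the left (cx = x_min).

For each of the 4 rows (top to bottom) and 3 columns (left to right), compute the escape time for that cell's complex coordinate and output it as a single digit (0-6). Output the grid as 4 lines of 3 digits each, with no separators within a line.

(row=0, col=0): c = -0.1000 + 0.8700i → escape time 6
(row=0, col=1): c = 0.2450 + 0.8700i → escape time 4
(row=0, col=2): c = 0.5900 + 0.8700i → escape time 3
(row=1, col=0): c = -0.1000 + 0.3300i → escape time 6
(row=1, col=1): c = 0.2450 + 0.3300i → escape time 6
(row=1, col=2): c = 0.5900 + 0.3300i → escape time 4
(row=2, col=0): c = -0.1000 + -0.2100i → escape time 6
(row=2, col=1): c = 0.2450 + -0.2100i → escape time 6
(row=2, col=2): c = 0.5900 + -0.2100i → escape time 4
(row=3, col=0): c = -0.1000 + -0.7500i → escape time 6
(row=3, col=1): c = 0.2450 + -0.7500i → escape time 5
(row=3, col=2): c = 0.5900 + -0.7500i → escape time 3

Answer: 643
664
664
653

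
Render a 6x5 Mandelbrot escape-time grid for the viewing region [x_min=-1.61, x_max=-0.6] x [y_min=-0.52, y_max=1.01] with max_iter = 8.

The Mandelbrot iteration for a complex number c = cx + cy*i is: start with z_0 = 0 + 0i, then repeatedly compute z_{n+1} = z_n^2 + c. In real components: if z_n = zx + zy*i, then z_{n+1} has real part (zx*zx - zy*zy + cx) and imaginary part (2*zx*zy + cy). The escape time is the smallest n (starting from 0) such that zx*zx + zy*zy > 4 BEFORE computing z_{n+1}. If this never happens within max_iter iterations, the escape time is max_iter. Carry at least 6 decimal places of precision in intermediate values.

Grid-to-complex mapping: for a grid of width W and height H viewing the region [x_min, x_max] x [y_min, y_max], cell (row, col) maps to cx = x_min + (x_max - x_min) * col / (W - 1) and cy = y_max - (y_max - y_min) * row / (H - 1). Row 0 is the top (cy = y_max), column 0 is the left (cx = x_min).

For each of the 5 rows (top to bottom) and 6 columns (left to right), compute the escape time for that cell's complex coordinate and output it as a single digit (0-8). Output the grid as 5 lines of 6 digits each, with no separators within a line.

(row=0, col=0): c = -1.6100 + 1.0100i → escape time 2
(row=0, col=1): c = -1.4080 + 1.0100i → escape time 3
(row=0, col=2): c = -1.2060 + 1.0100i → escape time 3
(row=0, col=3): c = -1.0040 + 1.0100i → escape time 3
(row=0, col=4): c = -0.8020 + 1.0100i → escape time 3
(row=0, col=5): c = -0.6000 + 1.0100i → escape time 4
(row=1, col=0): c = -1.6100 + 0.6275i → escape time 3
(row=1, col=1): c = -1.4080 + 0.6275i → escape time 3
(row=1, col=2): c = -1.2060 + 0.6275i → escape time 3
(row=1, col=3): c = -1.0040 + 0.6275i → escape time 4
(row=1, col=4): c = -0.8020 + 0.6275i → escape time 5
(row=1, col=5): c = -0.6000 + 0.6275i → escape time 8
(row=2, col=0): c = -1.6100 + 0.2450i → escape time 4
(row=2, col=1): c = -1.4080 + 0.2450i → escape time 5
(row=2, col=2): c = -1.2060 + 0.2450i → escape time 8
(row=2, col=3): c = -1.0040 + 0.2450i → escape time 8
(row=2, col=4): c = -0.8020 + 0.2450i → escape time 8
(row=2, col=5): c = -0.6000 + 0.2450i → escape time 8
(row=3, col=0): c = -1.6100 + -0.1375i → escape time 5
(row=3, col=1): c = -1.4080 + -0.1375i → escape time 8
(row=3, col=2): c = -1.2060 + -0.1375i → escape time 8
(row=3, col=3): c = -1.0040 + -0.1375i → escape time 8
(row=3, col=4): c = -0.8020 + -0.1375i → escape time 8
(row=3, col=5): c = -0.6000 + -0.1375i → escape time 8
(row=4, col=0): c = -1.6100 + -0.5200i → escape time 3
(row=4, col=1): c = -1.4080 + -0.5200i → escape time 3
(row=4, col=2): c = -1.2060 + -0.5200i → escape time 4
(row=4, col=3): c = -1.0040 + -0.5200i → escape time 5
(row=4, col=4): c = -0.8020 + -0.5200i → escape time 6
(row=4, col=5): c = -0.6000 + -0.5200i → escape time 8

Answer: 233334
333458
458888
588888
334568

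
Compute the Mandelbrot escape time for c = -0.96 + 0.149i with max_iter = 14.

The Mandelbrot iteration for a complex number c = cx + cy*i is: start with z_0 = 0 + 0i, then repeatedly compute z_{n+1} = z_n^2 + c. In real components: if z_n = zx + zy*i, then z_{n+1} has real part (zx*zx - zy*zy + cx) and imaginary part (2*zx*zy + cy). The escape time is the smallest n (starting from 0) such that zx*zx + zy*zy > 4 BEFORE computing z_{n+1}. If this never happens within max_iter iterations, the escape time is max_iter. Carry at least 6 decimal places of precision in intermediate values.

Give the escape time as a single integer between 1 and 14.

z_0 = 0 + 0i, c = -0.9600 + 0.1490i
Iter 1: z = -0.9600 + 0.1490i, |z|^2 = 0.9438
Iter 2: z = -0.0606 + -0.1371i, |z|^2 = 0.0225
Iter 3: z = -0.9751 + 0.1656i, |z|^2 = 0.9783
Iter 4: z = -0.0366 + -0.1740i, |z|^2 = 0.0316
Iter 5: z = -0.9889 + 0.1617i, |z|^2 = 1.0041
Iter 6: z = -0.0082 + -0.1709i, |z|^2 = 0.0293
Iter 7: z = -0.9891 + 0.1518i, |z|^2 = 1.0014
Iter 8: z = -0.0047 + -0.1513i, |z|^2 = 0.0229
Iter 9: z = -0.9829 + 0.1504i, |z|^2 = 0.9886
Iter 10: z = -0.0166 + -0.1467i, |z|^2 = 0.0218
Iter 11: z = -0.9812 + 0.1539i, |z|^2 = 0.9865
Iter 12: z = -0.0209 + -0.1530i, |z|^2 = 0.0238
Iter 13: z = -0.9830 + 0.1554i, |z|^2 = 0.9904

Answer: 14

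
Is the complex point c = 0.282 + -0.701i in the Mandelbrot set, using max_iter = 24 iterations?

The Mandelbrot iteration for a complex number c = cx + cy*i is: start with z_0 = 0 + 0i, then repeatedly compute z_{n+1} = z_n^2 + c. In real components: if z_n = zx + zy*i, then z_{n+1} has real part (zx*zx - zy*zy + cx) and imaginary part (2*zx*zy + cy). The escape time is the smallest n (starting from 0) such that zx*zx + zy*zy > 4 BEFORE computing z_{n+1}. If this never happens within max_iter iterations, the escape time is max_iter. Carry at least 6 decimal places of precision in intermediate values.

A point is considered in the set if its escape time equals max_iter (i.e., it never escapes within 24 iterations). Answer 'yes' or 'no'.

Answer: no

Derivation:
z_0 = 0 + 0i, c = 0.2820 + -0.7010i
Iter 1: z = 0.2820 + -0.7010i, |z|^2 = 0.5709
Iter 2: z = -0.1299 + -1.0964i, |z|^2 = 1.2189
Iter 3: z = -0.9031 + -0.4162i, |z|^2 = 0.9889
Iter 4: z = 0.9244 + 0.0508i, |z|^2 = 0.8572
Iter 5: z = 1.1340 + -0.6071i, |z|^2 = 1.6545
Iter 6: z = 1.1994 + -2.0778i, |z|^2 = 5.7560
Escaped at iteration 6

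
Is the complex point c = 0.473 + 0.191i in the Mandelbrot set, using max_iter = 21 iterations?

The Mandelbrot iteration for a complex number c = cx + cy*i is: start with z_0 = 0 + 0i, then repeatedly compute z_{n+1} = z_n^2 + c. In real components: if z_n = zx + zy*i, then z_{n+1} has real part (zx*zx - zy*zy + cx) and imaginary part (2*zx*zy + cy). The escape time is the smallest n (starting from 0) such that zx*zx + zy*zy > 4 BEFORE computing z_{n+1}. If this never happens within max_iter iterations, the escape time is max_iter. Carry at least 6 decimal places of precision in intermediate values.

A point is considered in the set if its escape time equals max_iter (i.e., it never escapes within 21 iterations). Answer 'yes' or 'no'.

z_0 = 0 + 0i, c = 0.4730 + 0.1910i
Iter 1: z = 0.4730 + 0.1910i, |z|^2 = 0.2602
Iter 2: z = 0.6602 + 0.3717i, |z|^2 = 0.5741
Iter 3: z = 0.7708 + 0.6818i, |z|^2 = 1.0590
Iter 4: z = 0.6022 + 1.2420i, |z|^2 = 1.9054
Iter 5: z = -0.7070 + 1.6870i, |z|^2 = 3.3458
Iter 6: z = -1.8731 + -2.1944i, |z|^2 = 8.3240
Escaped at iteration 6

Answer: no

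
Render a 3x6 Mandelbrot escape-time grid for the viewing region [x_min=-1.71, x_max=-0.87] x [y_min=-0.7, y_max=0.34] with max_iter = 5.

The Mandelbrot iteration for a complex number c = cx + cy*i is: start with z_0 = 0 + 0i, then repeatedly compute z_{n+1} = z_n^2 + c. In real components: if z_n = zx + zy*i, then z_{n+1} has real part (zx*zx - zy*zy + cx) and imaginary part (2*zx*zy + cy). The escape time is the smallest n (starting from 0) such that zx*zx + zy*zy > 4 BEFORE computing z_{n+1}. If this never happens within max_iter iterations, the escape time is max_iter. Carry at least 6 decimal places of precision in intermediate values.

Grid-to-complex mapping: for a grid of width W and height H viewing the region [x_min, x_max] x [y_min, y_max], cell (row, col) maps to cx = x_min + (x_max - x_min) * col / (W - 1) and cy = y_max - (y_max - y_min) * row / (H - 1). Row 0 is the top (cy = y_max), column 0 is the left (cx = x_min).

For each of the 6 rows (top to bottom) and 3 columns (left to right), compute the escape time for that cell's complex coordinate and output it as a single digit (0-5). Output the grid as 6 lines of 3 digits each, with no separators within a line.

Answer: 455
455
555
455
345
334

Derivation:
(row=0, col=0): c = -1.7100 + 0.3400i → escape time 4
(row=0, col=1): c = -1.2900 + 0.3400i → escape time 5
(row=0, col=2): c = -0.8700 + 0.3400i → escape time 5
(row=1, col=0): c = -1.7100 + 0.1320i → escape time 4
(row=1, col=1): c = -1.2900 + 0.1320i → escape time 5
(row=1, col=2): c = -0.8700 + 0.1320i → escape time 5
(row=2, col=0): c = -1.7100 + -0.0760i → escape time 5
(row=2, col=1): c = -1.2900 + -0.0760i → escape time 5
(row=2, col=2): c = -0.8700 + -0.0760i → escape time 5
(row=3, col=0): c = -1.7100 + -0.2840i → escape time 4
(row=3, col=1): c = -1.2900 + -0.2840i → escape time 5
(row=3, col=2): c = -0.8700 + -0.2840i → escape time 5
(row=4, col=0): c = -1.7100 + -0.4920i → escape time 3
(row=4, col=1): c = -1.2900 + -0.4920i → escape time 4
(row=4, col=2): c = -0.8700 + -0.4920i → escape time 5
(row=5, col=0): c = -1.7100 + -0.7000i → escape time 3
(row=5, col=1): c = -1.2900 + -0.7000i → escape time 3
(row=5, col=2): c = -0.8700 + -0.7000i → escape time 4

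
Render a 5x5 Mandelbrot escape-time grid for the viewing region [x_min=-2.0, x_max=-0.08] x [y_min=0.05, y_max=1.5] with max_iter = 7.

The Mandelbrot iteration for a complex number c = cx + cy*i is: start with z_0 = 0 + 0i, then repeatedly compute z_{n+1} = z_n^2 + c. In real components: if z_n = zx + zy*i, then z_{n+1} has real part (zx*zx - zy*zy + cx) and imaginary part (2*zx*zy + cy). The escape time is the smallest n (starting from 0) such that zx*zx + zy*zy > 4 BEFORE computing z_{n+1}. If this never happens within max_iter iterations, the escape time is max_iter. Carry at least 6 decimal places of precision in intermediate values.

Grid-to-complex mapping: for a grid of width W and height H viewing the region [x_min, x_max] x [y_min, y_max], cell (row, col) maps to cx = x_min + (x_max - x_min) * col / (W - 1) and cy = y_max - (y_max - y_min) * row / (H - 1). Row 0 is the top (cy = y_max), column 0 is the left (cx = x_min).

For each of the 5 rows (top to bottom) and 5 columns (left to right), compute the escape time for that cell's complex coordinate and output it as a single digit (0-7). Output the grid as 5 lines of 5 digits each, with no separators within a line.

(row=0, col=0): c = -2.0000 + 1.5000i → escape time 1
(row=0, col=1): c = -1.5200 + 1.5000i → escape time 1
(row=0, col=2): c = -1.0400 + 1.5000i → escape time 2
(row=0, col=3): c = -0.5600 + 1.5000i → escape time 2
(row=0, col=4): c = -0.0800 + 1.5000i → escape time 2
(row=1, col=0): c = -2.0000 + 1.1375i → escape time 1
(row=1, col=1): c = -1.5200 + 1.1375i → escape time 2
(row=1, col=2): c = -1.0400 + 1.1375i → escape time 3
(row=1, col=3): c = -0.5600 + 1.1375i → escape time 3
(row=1, col=4): c = -0.0800 + 1.1375i → escape time 4
(row=2, col=0): c = -2.0000 + 0.7750i → escape time 1
(row=2, col=1): c = -1.5200 + 0.7750i → escape time 3
(row=2, col=2): c = -1.0400 + 0.7750i → escape time 3
(row=2, col=3): c = -0.5600 + 0.7750i → escape time 5
(row=2, col=4): c = -0.0800 + 0.7750i → escape time 7
(row=3, col=0): c = -2.0000 + 0.4125i → escape time 1
(row=3, col=1): c = -1.5200 + 0.4125i → escape time 4
(row=3, col=2): c = -1.0400 + 0.4125i → escape time 6
(row=3, col=3): c = -0.5600 + 0.4125i → escape time 7
(row=3, col=4): c = -0.0800 + 0.4125i → escape time 7
(row=4, col=0): c = -2.0000 + 0.0500i → escape time 1
(row=4, col=1): c = -1.5200 + 0.0500i → escape time 7
(row=4, col=2): c = -1.0400 + 0.0500i → escape time 7
(row=4, col=3): c = -0.5600 + 0.0500i → escape time 7
(row=4, col=4): c = -0.0800 + 0.0500i → escape time 7

Answer: 11222
12334
13357
14677
17777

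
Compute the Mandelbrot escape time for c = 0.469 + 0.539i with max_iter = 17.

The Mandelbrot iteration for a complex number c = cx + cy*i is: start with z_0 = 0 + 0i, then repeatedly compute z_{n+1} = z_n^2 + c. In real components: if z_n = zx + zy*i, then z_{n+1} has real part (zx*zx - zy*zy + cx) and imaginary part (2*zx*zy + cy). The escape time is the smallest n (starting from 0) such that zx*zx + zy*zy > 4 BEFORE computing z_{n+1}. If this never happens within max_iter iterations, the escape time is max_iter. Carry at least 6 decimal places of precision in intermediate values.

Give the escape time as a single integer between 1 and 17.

Answer: 5

Derivation:
z_0 = 0 + 0i, c = 0.4690 + 0.5390i
Iter 1: z = 0.4690 + 0.5390i, |z|^2 = 0.5105
Iter 2: z = 0.3984 + 1.0446i, |z|^2 = 1.2499
Iter 3: z = -0.4634 + 1.3714i, |z|^2 = 2.0955
Iter 4: z = -1.1970 + -0.7320i, |z|^2 = 1.9687
Iter 5: z = 1.3660 + 2.2915i, |z|^2 = 7.1168
Escaped at iteration 5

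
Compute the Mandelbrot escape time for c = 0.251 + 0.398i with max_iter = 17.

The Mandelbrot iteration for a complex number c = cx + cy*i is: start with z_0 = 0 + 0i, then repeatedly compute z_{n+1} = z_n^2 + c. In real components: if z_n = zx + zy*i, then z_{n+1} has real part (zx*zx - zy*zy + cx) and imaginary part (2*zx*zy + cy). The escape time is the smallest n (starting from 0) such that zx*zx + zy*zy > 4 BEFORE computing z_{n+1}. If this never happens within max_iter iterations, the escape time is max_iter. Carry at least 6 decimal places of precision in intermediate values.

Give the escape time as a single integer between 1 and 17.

Answer: 17

Derivation:
z_0 = 0 + 0i, c = 0.2510 + 0.3980i
Iter 1: z = 0.2510 + 0.3980i, |z|^2 = 0.2214
Iter 2: z = 0.1556 + 0.5978i, |z|^2 = 0.3816
Iter 3: z = -0.0821 + 0.5840i, |z|^2 = 0.3478
Iter 4: z = -0.0833 + 0.3020i, |z|^2 = 0.0982
Iter 5: z = 0.1667 + 0.3477i, |z|^2 = 0.1487
Iter 6: z = 0.1579 + 0.5139i, |z|^2 = 0.2891
Iter 7: z = 0.0118 + 0.5603i, |z|^2 = 0.3141
Iter 8: z = -0.0628 + 0.4113i, |z|^2 = 0.1731
Iter 9: z = 0.0858 + 0.3463i, |z|^2 = 0.1273
Iter 10: z = 0.1384 + 0.4574i, |z|^2 = 0.2284
Iter 11: z = 0.0609 + 0.5246i, |z|^2 = 0.2790
Iter 12: z = -0.0205 + 0.4619i, |z|^2 = 0.2138
Iter 13: z = 0.0381 + 0.3790i, |z|^2 = 0.1451
Iter 14: z = 0.1088 + 0.4269i, |z|^2 = 0.1940
Iter 15: z = 0.0806 + 0.4909i, |z|^2 = 0.2475
Iter 16: z = 0.0165 + 0.4772i, |z|^2 = 0.2280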